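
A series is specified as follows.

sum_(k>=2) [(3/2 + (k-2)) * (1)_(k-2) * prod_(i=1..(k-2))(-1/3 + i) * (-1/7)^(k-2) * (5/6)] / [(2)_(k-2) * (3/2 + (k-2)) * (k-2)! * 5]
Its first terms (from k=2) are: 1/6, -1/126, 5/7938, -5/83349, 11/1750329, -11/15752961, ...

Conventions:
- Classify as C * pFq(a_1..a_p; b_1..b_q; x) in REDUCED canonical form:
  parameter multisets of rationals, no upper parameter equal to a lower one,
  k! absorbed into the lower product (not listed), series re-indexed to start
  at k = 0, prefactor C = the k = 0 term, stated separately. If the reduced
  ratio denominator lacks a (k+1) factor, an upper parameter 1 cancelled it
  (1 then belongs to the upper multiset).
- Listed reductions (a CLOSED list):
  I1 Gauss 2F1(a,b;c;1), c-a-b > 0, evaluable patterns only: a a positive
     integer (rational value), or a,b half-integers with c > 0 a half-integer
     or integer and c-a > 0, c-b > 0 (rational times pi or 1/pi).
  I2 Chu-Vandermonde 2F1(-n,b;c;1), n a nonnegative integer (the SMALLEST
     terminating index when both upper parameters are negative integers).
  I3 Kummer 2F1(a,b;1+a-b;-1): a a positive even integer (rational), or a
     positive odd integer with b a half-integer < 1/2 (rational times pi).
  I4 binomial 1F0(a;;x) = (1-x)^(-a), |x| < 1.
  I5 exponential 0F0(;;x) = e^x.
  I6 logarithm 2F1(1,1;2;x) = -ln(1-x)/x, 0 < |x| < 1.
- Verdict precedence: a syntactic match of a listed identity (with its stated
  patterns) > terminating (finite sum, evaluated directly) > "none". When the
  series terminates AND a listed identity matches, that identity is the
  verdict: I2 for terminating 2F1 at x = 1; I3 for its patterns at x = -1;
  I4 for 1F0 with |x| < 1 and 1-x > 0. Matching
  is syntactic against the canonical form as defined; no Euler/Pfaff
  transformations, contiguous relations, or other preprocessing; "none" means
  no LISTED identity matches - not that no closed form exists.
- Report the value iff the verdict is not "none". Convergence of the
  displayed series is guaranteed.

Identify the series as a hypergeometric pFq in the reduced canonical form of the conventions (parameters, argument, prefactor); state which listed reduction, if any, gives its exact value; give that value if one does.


Reduced: x = -1/7, 2F1, upper = {2/3, 1}, lower = {2}, C = 1/6. Verdict: none here - no I1-I6 shape fits x = -1/7 with lower {2}.

Structural cue: x = (-1/7) and striking the common factor k + 3/2 reduces the term (C = 1/6).
Step ratio: r(k) = (-1/7) * (k+2/3) (k+1) / [(k+2) (k+1)] - rational; roots negated = parameters, x = (-1/7), C = 1/6.


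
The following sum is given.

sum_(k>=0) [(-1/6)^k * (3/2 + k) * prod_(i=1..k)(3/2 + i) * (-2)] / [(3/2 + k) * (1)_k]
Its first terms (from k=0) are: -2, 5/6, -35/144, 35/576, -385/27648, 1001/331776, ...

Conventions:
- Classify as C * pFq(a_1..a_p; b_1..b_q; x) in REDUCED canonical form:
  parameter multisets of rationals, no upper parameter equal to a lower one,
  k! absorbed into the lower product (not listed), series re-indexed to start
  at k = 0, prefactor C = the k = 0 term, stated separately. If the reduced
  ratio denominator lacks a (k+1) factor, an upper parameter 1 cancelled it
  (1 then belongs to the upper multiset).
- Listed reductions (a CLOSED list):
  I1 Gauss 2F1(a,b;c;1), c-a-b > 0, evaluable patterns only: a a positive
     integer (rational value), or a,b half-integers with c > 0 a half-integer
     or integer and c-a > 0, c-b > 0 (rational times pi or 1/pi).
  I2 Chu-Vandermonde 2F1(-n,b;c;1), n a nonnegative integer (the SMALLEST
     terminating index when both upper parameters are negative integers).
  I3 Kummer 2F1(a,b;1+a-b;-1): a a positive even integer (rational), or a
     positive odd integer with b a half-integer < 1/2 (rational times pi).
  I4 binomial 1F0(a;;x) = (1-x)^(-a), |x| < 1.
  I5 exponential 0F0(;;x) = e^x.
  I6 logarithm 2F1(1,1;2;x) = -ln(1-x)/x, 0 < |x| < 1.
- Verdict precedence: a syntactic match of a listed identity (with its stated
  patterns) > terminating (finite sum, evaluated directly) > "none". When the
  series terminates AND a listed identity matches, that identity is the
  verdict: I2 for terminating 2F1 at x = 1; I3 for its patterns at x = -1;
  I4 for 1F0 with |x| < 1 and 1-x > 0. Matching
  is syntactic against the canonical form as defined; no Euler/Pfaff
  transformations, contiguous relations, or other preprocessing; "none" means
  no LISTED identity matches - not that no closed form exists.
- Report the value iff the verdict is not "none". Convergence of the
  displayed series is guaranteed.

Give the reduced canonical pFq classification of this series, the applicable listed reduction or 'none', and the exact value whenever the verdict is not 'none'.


With C = -2: the canonical form is 1F0(5/2; -; -1/6). Verdict: this is the I4 binomial reduction (the 1F0 binomial series: exponent -5/2, x = -1/6). Its exact value is (-2) * (7/6)^(-5/2).

Key observation: from the first term -2: the running product (C = -2) telescopes to a rising factorial.
Consecutive-term ratio: r(k) = (-1/6) * (k+5/2) / [(k+1)] - rational; roots negated = parameters, x = (-1/6), C = -2.


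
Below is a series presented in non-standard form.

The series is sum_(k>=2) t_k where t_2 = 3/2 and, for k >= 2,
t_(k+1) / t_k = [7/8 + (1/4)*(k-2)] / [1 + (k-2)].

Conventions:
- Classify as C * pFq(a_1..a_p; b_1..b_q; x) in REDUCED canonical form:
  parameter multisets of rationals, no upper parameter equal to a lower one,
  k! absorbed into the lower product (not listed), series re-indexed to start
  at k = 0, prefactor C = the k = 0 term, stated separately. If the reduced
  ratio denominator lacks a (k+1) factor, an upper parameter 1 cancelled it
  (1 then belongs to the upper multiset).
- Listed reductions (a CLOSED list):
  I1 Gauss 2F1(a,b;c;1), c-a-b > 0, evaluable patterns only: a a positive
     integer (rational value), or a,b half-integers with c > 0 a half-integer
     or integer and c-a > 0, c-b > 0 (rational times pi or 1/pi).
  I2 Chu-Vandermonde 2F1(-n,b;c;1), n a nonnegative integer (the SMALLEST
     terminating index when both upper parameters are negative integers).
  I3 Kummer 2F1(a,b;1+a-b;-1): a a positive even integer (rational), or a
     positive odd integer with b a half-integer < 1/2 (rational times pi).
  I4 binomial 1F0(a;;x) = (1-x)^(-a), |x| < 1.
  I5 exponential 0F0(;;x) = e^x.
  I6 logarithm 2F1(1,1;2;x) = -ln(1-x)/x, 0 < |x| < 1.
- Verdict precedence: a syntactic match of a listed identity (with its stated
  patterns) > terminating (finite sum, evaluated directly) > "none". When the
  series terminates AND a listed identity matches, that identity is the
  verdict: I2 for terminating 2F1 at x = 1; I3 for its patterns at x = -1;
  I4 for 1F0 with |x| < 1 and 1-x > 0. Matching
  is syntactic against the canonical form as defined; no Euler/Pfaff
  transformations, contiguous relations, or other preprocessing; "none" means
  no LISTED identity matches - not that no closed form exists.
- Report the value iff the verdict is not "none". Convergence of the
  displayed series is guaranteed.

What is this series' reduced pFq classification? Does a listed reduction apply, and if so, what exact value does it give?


Structural cue: from the first term 3/2: roots of the ratio polynomials (prefactor 3/2) are the negated parameters.
Adjacent-term ratio: r(k) = (1/4) * (k+7/2) / [(k+1)] - rational in k. x = (1/4); t_0 = 3/2; negate the roots.

At argument 1/4: a 1F0 with upper {7/2}, lower {-}, scaled by C = 3/2. Verdict at x = 1/4: the I4 binomial reduction matches (the 1F0 binomial series: exponent -7/2, x = 1/4). Its exact value is (3/2) * (3/4)^(-7/2).


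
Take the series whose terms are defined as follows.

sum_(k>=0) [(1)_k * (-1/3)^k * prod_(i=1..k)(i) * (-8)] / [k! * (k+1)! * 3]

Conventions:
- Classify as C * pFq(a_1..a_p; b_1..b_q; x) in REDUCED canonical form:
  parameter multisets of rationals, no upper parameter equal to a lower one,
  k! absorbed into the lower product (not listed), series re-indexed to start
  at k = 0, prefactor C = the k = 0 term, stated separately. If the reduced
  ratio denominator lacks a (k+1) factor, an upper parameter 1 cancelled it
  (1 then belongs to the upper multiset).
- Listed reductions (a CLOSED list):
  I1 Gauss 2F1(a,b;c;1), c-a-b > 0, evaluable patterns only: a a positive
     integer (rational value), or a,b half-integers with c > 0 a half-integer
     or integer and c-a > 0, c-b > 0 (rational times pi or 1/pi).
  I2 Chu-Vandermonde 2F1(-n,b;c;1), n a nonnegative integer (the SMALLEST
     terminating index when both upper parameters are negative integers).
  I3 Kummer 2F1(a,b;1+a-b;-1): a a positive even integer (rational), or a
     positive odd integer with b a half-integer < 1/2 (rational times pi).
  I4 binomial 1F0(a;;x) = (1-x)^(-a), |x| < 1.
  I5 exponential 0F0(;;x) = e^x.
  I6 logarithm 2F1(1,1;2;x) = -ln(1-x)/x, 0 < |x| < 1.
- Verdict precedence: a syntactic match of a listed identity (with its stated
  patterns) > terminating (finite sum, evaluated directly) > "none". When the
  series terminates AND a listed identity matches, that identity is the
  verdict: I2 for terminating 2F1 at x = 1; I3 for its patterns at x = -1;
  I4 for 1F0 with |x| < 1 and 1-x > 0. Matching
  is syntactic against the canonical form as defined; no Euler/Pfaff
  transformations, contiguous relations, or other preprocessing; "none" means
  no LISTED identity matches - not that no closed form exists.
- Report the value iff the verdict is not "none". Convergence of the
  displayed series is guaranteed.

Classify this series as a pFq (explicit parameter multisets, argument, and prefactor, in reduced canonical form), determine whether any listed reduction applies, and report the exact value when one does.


x = -1/3 here; the reduced form reads 2F1, upper {1, 1}, lower {2}, C = -8/3. Verdict: the I6 logarithm reduction matches (the logarithm: parameters (1,1;2), x = -1/3). Value: (-8) * ln(4/3).

The tell: with t_0 = -8/3, the denominator's factorial ratio (C = -8/3, x = -1/3) is a lower Pochhammer.
Term ratio: r(k) = (-1/3) * (k+1) (k+1) / [(k+2) (k+1)] ; factor over Q: parameters, x = (-1/3), and C = -8/3.


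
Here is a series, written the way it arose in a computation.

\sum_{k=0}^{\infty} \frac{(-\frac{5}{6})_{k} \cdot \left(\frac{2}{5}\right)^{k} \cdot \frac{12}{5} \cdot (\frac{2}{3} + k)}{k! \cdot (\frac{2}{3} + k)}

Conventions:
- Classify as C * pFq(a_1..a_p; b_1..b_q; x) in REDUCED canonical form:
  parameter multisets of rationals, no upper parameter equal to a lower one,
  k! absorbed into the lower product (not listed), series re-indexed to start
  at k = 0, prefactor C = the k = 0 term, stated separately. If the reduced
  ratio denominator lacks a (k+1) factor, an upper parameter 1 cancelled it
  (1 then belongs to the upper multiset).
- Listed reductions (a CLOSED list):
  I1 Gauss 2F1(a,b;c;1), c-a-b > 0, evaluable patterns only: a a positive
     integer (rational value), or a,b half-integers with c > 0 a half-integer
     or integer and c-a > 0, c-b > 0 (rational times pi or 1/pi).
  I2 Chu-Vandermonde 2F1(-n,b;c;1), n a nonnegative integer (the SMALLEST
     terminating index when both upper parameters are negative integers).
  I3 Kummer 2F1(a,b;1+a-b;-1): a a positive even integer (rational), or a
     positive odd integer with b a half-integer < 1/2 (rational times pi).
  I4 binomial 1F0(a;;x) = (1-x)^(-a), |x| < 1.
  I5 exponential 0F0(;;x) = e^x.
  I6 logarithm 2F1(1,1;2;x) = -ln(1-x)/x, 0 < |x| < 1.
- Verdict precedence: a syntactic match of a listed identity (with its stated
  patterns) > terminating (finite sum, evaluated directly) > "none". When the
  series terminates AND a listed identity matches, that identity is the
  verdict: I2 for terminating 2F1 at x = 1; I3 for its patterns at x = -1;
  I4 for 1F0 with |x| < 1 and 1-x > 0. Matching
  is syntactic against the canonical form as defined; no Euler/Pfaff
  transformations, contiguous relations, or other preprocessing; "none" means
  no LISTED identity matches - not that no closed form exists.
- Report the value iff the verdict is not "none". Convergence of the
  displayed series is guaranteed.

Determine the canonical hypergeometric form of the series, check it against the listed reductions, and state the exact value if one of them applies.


This is \frac{12}{5} * 1F0(-\frac{5}{6}; -; \frac{2}{5}) in reduced canonical form. Verdict at x = \frac{2}{5}: binomial (I4) matches (the 1F0 binomial series: exponent 5/6, x = \frac{2}{5}). Hence: \frac{12}{5} \cdot \left(\frac{3}{5}\right)^{\frac{5}{6}}.

The tell: t_0 being \frac{12}{5}, the factor k + 2/3 cancels (top and bottom), leaving prefactor 12/5.
Term ratio: r(k) = \frac{2}{5} * (k-\frac{5}{6}) / [(k+1)] - rational; roots negated = parameters, x = \frac{2}{5}, C = \frac{12}{5}.


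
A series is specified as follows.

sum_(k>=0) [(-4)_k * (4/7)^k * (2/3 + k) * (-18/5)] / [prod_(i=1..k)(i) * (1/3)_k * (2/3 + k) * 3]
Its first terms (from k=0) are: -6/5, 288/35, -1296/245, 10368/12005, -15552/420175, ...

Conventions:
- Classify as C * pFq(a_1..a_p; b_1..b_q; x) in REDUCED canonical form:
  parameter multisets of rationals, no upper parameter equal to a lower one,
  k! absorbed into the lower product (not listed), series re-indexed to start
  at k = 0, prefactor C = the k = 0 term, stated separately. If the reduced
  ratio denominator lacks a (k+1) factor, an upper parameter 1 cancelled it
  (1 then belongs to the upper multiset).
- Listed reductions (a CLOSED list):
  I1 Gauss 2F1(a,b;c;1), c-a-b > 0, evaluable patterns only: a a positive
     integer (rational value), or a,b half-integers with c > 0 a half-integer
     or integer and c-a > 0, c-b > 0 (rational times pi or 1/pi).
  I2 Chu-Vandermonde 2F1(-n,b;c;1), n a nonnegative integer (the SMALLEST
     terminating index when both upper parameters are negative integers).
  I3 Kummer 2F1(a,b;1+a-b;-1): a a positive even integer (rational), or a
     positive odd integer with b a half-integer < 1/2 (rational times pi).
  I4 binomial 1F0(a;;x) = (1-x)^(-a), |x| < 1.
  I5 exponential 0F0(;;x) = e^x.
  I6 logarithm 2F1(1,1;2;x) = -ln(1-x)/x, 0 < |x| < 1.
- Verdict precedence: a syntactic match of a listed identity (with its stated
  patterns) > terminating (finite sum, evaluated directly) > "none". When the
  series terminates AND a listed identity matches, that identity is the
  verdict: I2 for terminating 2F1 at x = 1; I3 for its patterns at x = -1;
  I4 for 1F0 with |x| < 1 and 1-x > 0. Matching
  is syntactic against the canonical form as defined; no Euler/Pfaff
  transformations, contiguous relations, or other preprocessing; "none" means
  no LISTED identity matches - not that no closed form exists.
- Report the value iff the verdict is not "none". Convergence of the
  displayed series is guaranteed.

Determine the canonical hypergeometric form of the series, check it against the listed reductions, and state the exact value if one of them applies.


Prefactor -6/5, argument 4/7: 1F1 with upper {-4} over lower {1/3}. Verdict: terminating - upper parameter -4 makes this a finite sum (last index 4), evaluated exactly. Value: 1077918/420175.

Structural cue: with t_0 = -6/5, the factor k + 2/3 cancels (top and bottom), leaving prefactor -6/5.
Ratio: r(k) = (4/7) * (k-4) / [(k+1/3) (k+1)] ; factor over Q: parameters, x = (4/7), and C = -6/5.


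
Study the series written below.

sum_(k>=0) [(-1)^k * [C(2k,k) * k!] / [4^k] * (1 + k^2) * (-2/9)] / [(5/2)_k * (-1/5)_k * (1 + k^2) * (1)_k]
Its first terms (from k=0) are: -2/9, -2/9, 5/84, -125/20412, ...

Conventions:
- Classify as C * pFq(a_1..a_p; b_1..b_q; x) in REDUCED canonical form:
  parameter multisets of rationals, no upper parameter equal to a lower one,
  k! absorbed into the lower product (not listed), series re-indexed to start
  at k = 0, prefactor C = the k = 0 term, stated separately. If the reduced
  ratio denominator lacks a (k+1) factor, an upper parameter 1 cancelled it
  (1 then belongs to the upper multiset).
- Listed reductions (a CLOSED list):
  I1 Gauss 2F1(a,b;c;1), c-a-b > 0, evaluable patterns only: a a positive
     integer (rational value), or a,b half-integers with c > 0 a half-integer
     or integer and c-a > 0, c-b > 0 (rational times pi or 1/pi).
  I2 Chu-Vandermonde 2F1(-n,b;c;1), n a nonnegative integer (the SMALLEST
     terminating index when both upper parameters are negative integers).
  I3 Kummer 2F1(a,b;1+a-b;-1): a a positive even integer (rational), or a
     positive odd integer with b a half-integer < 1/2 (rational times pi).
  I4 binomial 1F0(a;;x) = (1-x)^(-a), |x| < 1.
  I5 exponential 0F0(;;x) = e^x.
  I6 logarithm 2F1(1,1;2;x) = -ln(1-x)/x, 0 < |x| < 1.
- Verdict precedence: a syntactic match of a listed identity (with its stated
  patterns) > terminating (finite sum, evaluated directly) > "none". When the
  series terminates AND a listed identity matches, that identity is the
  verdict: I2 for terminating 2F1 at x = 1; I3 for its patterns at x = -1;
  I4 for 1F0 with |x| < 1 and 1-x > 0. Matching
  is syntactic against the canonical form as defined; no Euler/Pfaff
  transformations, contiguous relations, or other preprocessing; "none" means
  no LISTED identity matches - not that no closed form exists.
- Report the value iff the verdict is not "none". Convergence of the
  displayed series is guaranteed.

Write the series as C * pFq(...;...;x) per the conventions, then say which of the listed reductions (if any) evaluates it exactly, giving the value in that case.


Classification (C = -2/9): 1F2 with upper {1/2}, lower {-1/5, 5/2}, argument x = -1. Verdict: none - at argument -1 the multisets {1/2} ; {-1/5, 5/2} match no listed identity.

The tell: t_0 = -2/9 here, and C(2k,k) (prefactor -2/9) equals 4^k (1/2)_k / k!.
Ratio: r(k) = (-1) * (k+1/2) / [(k-1/5) (k+5/2) (k+1)] - poly over poly, x = (-1) from leading terms; C = -2/9 at k = 0.


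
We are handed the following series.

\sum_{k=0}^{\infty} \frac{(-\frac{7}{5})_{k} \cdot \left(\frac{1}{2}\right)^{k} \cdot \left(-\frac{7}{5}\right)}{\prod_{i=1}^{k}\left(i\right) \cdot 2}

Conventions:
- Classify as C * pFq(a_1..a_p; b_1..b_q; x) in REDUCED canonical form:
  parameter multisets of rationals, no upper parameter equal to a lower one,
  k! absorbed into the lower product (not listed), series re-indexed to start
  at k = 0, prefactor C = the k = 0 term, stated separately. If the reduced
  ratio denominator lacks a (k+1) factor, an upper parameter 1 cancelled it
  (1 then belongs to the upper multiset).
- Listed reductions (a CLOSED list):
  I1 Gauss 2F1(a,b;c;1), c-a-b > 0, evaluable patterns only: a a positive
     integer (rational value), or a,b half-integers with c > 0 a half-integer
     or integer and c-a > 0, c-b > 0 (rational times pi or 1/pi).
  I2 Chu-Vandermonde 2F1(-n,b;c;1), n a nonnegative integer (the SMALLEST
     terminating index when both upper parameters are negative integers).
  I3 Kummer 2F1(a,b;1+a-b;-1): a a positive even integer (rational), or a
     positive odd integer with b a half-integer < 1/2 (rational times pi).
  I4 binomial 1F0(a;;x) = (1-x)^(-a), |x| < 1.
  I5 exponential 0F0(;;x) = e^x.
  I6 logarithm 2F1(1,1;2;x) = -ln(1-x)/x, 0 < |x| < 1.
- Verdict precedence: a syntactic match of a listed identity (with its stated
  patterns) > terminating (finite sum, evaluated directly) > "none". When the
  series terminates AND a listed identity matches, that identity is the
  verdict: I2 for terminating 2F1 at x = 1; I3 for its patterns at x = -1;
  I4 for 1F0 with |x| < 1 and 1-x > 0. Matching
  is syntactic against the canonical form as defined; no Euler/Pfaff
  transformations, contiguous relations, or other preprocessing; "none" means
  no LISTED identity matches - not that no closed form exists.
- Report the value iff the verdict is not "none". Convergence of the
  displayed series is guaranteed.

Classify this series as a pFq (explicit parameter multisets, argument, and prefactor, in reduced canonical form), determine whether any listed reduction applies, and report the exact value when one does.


With C = -\frac{7}{10}: the canonical form is 1F0(-\frac{7}{5}; -; \frac{1}{2}). Verdict: the I4 binomial reduction matches (the 1F0 binomial series: exponent 7/5, x = \frac{1}{2}). Its exact value is \left(-\frac{7}{10}\right) \cdot \left(\frac{1}{2}\right)^{\frac{7}{5}}.

Structural cue: with t_0 = -\frac{7}{10}, the constant factors (prefactor -7/10) combine into one prefactor.
Step ratio: r(k) = \frac{1}{2} * (k-\frac{7}{5}) / [(k+1)] ; factor over Q: parameters, x = \frac{1}{2}, and C = -\frac{7}{10}.


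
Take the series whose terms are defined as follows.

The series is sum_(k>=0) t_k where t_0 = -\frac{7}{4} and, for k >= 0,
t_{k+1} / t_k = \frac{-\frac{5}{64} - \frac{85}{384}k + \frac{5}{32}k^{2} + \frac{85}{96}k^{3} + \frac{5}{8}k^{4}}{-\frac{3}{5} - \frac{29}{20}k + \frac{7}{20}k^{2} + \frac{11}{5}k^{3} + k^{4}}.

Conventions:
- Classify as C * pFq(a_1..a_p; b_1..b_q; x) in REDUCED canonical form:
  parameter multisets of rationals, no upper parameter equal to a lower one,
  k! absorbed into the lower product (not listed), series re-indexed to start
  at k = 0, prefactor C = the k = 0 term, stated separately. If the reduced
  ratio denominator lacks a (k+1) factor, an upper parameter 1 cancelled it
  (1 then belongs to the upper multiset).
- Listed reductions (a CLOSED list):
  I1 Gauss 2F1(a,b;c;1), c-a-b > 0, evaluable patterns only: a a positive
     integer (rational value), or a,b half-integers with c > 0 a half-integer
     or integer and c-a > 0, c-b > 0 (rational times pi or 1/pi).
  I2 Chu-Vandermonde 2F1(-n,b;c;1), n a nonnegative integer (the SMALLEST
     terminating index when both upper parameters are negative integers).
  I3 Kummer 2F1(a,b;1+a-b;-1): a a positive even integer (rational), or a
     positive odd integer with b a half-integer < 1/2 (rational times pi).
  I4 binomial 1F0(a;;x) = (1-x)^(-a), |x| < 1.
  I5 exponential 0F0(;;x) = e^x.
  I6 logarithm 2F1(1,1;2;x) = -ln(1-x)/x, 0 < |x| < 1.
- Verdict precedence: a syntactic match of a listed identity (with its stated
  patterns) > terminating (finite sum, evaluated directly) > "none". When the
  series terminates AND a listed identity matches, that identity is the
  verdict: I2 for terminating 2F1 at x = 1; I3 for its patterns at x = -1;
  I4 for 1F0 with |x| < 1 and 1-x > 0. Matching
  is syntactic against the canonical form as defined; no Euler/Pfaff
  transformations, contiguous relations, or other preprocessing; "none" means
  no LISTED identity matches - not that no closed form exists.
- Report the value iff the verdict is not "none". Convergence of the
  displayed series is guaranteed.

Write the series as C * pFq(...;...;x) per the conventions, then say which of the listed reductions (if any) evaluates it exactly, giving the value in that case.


Canonical form: C = -\frac{7}{4} times 3F2 with upper {-\frac{1}{2}, \frac{2}{3}, \frac{3}{4}}, lower {-\frac{4}{5}, \frac{3}{2}}, x = \frac{5}{8}. Verdict: none (x = \frac{5}{8}): each listed identity misses the multisets {-\frac{1}{2}, \frac{2}{3}, \frac{3}{4}} ; {-\frac{4}{5}, \frac{3}{2}}.

Key observation: x = \frac{5}{8} and the expanded ratio factors over Q; C = -7/4, roots give parameters.
Step ratio: r(k) = \frac{5}{8} * (k-\frac{1}{2}) (k+\frac{2}{3}) (k+\frac{3}{4}) / [(k-\frac{4}{5}) (k+\frac{3}{2}) (k+1)] - rational; roots negated = parameters, x = \frac{5}{8}, C = -\frac{7}{4}.


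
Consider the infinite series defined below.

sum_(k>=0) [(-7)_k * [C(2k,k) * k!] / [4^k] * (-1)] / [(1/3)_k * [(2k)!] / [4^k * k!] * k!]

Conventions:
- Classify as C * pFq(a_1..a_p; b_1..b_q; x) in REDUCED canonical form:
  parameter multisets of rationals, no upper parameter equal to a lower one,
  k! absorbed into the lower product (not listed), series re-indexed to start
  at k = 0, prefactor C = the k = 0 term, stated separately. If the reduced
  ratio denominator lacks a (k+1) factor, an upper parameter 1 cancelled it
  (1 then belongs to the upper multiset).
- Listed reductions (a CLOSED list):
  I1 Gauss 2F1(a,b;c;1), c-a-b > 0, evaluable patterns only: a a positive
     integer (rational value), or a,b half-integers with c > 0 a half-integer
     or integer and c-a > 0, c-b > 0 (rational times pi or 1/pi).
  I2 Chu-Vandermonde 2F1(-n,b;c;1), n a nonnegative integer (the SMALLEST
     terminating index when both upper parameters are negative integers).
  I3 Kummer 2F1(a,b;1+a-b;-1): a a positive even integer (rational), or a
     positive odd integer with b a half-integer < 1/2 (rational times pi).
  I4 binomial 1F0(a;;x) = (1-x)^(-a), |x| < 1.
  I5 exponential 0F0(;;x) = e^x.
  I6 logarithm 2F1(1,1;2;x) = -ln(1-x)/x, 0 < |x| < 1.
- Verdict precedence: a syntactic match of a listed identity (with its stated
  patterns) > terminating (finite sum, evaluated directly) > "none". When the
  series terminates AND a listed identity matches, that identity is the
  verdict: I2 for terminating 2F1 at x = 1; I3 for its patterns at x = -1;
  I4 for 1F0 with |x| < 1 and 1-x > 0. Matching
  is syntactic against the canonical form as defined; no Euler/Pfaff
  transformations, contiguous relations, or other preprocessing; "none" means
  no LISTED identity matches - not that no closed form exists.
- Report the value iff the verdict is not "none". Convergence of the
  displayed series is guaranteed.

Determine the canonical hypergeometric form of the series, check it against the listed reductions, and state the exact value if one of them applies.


At argument 1: a 1F1 with upper {-7}, lower {1/3}, scaled by C = -1. Verdict: terminating - the sum ends at index 7 because -7 is a negative integer; exact evaluation follows. Value: -1277369/553280.

Key observation: from the first term -1: C(2k,k) (C = -1) equals 4^k (1/2)_k / k!.
Term ratio: r(k) = 1 * (k-7) / [(k+1/3) (k+1)] - rational in k. x = 1; t_0 = -1; negate the roots.


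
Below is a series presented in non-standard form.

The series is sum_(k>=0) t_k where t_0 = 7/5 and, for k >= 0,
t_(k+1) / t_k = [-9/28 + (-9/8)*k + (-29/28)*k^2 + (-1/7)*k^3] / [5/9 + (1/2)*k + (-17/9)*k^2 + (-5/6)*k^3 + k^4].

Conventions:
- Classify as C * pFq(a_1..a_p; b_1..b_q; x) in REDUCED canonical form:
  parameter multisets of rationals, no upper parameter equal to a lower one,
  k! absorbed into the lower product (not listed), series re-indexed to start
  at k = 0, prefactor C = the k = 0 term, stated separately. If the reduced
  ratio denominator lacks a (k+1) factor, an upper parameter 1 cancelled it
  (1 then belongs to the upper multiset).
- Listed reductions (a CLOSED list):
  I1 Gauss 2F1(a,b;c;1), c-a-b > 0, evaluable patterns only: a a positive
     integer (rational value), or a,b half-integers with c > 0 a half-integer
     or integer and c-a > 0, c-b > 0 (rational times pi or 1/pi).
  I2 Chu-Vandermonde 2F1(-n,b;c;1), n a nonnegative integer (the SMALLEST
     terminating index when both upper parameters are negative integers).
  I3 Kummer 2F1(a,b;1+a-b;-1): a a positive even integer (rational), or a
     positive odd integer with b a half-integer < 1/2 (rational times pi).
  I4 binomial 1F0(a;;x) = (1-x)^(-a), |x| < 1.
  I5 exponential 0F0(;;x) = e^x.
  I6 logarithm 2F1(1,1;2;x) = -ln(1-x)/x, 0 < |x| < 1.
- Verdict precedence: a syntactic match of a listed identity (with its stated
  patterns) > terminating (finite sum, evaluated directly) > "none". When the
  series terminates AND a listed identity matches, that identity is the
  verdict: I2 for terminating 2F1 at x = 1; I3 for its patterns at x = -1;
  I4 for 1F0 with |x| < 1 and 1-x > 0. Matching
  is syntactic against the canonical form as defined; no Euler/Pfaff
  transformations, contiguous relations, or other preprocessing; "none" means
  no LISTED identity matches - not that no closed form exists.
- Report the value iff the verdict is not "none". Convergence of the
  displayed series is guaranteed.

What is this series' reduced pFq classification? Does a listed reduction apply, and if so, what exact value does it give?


This is 7/5 * 2F2(3/4, 6; -5/3, -2/3; -1/7) in reduced canonical form. Verdict: none - at argument -1/7 the multisets {3/4, 6} ; {-5/3, -2/3} match no listed identity.

Key observation: t_0 being 7/5, factor the ratio over Q (prefactor 7/5): negated roots = parameters.
Step ratio: r(k) = (-1/7) * (k+3/4) (k+6) / [(k-5/3) (k-2/3) (k+1)] - rational in k. x = (-1/7); t_0 = 7/5; negate the roots.


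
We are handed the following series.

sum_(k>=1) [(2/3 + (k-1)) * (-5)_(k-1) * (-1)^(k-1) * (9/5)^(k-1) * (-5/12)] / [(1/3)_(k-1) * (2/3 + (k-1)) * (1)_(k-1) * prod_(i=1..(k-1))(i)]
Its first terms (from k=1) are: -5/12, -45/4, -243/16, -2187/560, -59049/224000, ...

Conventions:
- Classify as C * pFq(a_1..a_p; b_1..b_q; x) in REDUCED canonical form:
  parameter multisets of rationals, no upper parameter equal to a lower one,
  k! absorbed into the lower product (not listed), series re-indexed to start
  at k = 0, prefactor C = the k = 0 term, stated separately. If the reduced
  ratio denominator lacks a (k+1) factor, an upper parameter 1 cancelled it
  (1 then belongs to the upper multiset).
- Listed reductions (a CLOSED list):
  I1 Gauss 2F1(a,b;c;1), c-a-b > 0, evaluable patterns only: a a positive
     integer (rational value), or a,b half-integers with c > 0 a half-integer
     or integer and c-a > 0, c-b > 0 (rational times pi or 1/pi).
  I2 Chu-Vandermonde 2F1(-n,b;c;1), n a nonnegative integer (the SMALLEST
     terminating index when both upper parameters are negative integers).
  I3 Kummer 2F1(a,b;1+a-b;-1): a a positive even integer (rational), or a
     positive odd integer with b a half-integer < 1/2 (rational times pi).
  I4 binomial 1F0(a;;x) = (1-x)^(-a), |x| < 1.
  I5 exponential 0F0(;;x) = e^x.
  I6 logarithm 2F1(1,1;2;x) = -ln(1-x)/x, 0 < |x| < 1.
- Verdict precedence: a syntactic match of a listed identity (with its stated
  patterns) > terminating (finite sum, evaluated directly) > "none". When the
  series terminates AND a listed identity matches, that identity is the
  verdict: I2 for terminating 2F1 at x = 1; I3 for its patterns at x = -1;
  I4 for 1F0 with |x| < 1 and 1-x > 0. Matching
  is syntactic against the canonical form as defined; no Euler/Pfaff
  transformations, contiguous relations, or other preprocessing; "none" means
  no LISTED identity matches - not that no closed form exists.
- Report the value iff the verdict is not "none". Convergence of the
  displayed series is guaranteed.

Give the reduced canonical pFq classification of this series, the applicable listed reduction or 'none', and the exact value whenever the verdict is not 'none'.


x = -9/5 here; the reduced form reads 1F2, upper {-5}, lower {1/3, 1}, C = -5/12. Verdict: terminating. (-5)_k vanishes past k = 5, leaving a 6-term sum, computed directly. Exact value: -8470511711/273000000.

Structural cue: x = (-9/5) and the product of the first k integers (prefactor -5/12) is k!.
Ratio: r(k) = (-9/5) * (k-5) / [(k+1/3) (k+1) (k+1)] - poly over poly, x = (-9/5) from leading terms; C = -5/12 at k = 0.


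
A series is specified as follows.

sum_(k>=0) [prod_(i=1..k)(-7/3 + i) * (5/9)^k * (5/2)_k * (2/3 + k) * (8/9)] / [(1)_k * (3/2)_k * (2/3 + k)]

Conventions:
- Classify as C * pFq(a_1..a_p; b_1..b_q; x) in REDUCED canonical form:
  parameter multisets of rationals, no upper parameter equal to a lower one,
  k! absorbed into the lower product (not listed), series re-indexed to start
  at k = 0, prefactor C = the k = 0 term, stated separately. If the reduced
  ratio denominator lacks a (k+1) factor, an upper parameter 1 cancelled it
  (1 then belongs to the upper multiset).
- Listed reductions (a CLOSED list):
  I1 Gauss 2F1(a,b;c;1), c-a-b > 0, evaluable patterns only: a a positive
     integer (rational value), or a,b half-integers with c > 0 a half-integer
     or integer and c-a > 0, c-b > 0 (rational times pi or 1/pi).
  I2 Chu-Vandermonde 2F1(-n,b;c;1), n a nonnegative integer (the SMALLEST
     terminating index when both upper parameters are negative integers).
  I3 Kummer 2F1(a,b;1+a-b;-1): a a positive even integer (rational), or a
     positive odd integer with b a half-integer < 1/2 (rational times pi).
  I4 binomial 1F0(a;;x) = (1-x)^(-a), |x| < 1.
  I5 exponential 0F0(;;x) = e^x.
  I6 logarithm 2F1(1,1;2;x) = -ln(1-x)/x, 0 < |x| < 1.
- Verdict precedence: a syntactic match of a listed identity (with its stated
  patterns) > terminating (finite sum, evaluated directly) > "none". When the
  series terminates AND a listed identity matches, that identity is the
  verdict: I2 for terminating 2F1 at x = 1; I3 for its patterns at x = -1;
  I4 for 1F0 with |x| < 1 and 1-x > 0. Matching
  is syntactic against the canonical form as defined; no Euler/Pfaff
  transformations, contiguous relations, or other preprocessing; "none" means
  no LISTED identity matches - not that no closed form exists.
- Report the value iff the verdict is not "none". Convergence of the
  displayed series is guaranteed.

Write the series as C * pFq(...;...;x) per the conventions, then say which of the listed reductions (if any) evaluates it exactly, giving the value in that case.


Classification (C = 8/9): 2F1 with upper {-4/3, 5/2}, lower {3/2}, argument x = 5/9. Verdict: none (x = 5/9): each listed identity misses the multisets {-4/3, 5/2} ; {3/2}.

Key step: with t_0 = 8/9, (1)_k (prefactor 8/9) is k! itself.
Adjacent-term ratio: r(k) = (5/9) * (k-4/3) (k+5/2) / [(k+3/2) (k+1)] - rational; roots negated = parameters, x = (5/9), C = 8/9.


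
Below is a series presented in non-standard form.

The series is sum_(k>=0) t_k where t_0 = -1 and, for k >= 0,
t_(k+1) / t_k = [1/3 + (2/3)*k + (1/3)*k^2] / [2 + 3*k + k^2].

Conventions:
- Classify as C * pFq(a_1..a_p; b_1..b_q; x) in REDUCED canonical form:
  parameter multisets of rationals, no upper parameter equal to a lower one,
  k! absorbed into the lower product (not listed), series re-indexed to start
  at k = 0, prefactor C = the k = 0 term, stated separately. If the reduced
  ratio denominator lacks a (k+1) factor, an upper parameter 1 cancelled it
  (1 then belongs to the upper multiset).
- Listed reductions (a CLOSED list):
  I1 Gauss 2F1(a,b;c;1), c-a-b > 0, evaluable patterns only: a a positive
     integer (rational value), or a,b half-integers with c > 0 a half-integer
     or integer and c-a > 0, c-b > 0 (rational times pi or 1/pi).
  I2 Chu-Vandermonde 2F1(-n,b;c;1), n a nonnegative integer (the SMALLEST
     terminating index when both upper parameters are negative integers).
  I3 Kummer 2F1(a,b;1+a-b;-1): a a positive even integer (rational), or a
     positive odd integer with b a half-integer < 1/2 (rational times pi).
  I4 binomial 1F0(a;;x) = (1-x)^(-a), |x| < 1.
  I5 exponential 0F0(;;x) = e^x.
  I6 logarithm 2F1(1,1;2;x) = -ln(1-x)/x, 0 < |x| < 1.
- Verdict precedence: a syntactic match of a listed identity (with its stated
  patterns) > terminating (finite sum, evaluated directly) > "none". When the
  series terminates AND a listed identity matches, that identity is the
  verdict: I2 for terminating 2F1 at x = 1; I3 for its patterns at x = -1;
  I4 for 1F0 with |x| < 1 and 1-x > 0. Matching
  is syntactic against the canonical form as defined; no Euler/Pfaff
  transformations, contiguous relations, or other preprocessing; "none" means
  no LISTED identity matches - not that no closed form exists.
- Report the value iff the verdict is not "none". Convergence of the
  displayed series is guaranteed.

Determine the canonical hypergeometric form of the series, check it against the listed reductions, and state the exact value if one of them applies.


Canonical form: C = -1 times 2F1 with upper {1, 1}, lower {2}, x = 1/3. Verdict at x = 1/3: the I6 logarithm reduction matches (the logarithm: parameters (1,1;2), x = 1/3). Its exact value is 3 * ln(2/3).

Key observation: t_0 = -1 here, and roots of the ratio polynomials (C = -1, x = 1/3) are the negated parameters.
Ratio: r(k) = (1/3) * (k+1) (k+1) / [(k+2) (k+1)] - poly over poly, x = (1/3) from leading terms; C = -1 at k = 0.


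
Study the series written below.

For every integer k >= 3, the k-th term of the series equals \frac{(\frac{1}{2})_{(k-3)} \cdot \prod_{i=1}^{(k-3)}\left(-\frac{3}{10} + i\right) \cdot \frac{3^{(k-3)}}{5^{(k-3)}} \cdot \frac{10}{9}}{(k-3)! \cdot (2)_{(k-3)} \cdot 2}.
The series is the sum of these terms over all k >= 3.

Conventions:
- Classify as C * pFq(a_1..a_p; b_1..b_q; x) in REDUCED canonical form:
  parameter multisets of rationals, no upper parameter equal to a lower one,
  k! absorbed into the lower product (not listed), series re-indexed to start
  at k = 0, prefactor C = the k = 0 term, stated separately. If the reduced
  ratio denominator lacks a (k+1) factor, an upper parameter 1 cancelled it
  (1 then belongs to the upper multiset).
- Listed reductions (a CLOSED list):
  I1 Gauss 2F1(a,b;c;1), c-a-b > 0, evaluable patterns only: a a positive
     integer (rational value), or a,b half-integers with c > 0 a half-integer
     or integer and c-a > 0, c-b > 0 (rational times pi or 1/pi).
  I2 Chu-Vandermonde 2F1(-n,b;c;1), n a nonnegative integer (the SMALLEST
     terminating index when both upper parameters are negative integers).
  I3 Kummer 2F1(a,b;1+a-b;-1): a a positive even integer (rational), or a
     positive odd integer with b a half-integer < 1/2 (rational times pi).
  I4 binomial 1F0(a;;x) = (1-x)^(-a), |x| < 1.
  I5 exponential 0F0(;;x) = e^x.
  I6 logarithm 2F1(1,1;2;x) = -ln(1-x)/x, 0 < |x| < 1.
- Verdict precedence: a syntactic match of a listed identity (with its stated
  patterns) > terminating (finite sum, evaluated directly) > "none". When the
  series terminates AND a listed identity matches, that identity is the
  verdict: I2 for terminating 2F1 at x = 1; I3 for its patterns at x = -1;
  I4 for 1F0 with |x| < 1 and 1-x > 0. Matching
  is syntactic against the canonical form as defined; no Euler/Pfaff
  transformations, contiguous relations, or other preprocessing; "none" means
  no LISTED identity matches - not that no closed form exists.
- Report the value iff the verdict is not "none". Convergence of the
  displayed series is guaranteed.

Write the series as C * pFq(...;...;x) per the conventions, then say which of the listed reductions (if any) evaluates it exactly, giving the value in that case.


Classification (C = \frac{5}{9}): 2F1 with upper {\frac{1}{2}, \frac{7}{10}}, lower {2}, argument x = \frac{3}{5}. Verdict: none. Every listed pattern misses the 2F1 form at \frac{3}{5}, upper {\frac{1}{2}, \frac{7}{10}}.

Key observation: t_0 being \frac{5}{9}, the two geometric factors (C = 5/9, x = 3/5) combine into one argument.
Adjacent-term ratio: r(k) = \frac{3}{5} * (k+\frac{1}{2}) (k+\frac{7}{10}) / [(k+2) (k+1)] ; factor over Q: parameters, x = \frac{3}{5}, and C = \frac{5}{9}.


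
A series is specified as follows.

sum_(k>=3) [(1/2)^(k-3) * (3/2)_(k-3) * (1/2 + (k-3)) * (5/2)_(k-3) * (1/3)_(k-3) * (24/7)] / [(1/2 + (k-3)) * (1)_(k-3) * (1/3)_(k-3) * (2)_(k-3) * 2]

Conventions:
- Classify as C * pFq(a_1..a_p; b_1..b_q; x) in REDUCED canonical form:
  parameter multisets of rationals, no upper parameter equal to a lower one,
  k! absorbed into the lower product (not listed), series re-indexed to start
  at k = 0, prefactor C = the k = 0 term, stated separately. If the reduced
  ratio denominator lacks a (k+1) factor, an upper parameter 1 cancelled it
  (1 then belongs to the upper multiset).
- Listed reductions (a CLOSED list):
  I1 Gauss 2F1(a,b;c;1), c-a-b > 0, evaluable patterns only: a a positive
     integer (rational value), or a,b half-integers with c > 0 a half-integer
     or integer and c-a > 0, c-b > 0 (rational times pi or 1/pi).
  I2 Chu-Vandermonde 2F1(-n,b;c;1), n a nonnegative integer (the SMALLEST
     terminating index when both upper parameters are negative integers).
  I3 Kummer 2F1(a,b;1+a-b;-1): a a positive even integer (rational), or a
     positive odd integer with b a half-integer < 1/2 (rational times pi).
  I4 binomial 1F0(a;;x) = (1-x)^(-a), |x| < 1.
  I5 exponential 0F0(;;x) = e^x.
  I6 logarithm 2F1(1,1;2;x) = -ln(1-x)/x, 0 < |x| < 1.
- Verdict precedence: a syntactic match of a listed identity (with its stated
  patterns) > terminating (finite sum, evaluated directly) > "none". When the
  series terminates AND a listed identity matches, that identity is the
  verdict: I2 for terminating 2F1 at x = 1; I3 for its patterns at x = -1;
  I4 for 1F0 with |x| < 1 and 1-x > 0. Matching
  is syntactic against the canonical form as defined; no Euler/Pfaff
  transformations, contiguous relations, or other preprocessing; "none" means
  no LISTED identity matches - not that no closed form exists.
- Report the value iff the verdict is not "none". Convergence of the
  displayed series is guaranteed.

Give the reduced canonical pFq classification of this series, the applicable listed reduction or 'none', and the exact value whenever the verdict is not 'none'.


Prefactor 12/7, argument 1/2: 2F1 with upper {3/2, 5/2} over lower {2}. Verdict: none - at argument 1/2 the multisets {3/2, 5/2} ; {2} match no listed identity.

Structural cue: with t_0 = 12/7, (1)_k (C = 12/7, x = 1/2) is k! itself.
Ratio: r(k) = (1/2) * (k+3/2) (k+5/2) / [(k+2) (k+1)] - poly over poly, x = (1/2) from leading terms; C = 12/7 at k = 0.
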